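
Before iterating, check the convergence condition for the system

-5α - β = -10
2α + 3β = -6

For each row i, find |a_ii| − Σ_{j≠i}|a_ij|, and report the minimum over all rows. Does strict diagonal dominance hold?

1

row 1: |-5| − (1) = 4
row 2: |3| − (2) = 1
minimum over rows = 1 → strictly diagonally dominant (convergence guaranteed)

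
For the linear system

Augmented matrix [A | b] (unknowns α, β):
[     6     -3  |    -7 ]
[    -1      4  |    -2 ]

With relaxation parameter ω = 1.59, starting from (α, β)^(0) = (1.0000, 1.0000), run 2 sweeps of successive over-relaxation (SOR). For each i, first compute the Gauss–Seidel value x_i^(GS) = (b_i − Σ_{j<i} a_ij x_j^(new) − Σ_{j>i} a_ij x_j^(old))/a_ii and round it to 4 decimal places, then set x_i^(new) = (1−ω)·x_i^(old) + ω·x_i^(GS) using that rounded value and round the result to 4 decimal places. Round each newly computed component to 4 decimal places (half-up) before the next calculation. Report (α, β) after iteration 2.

(-2.5039, -0.5862)

Iteration 1:
  α: GS value = (-7 - (-3)·1.0000) / (6) = -0.6667;  α ← (1−ω)·1.0000 + ω·-0.6667 = -1.6501
  β: GS value = (-2 - (-1)·-1.6501) / (4) = -0.9125;  β ← (1−ω)·1.0000 + ω·-0.9125 = -2.0409
Iteration 2:
  α: GS value = (-7 - (-3)·-2.0409) / (6) = -2.1871;  α ← (1−ω)·-1.6501 + ω·-2.1871 = -2.5039
  β: GS value = (-2 - (-1)·-2.5039) / (4) = -1.1260;  β ← (1−ω)·-2.0409 + ω·-1.1260 = -0.5862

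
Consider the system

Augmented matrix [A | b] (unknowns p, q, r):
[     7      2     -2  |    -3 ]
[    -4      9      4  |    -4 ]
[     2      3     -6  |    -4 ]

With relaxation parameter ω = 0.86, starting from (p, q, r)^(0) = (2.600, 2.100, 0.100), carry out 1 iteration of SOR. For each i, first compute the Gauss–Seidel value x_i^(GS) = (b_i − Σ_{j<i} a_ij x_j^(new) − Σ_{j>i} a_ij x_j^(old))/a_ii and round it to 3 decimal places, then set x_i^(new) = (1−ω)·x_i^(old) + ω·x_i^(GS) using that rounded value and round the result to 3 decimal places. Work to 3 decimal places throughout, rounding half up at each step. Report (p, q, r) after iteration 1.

Iteration 1:
  p: GS value = (-3 - (2)·2.100 - (-2)·0.100) / (7) = -1.000;  p ← (1−ω)·2.600 + ω·-1.000 = -0.496
  q: GS value = (-4 - (-4)·-0.496 - (4)·0.100) / (9) = -0.709;  q ← (1−ω)·2.100 + ω·-0.709 = -0.316
  r: GS value = (-4 - (2)·-0.496 - (3)·-0.316) / (-6) = 0.343;  r ← (1−ω)·0.100 + ω·0.343 = 0.309

(-0.496, -0.316, 0.309)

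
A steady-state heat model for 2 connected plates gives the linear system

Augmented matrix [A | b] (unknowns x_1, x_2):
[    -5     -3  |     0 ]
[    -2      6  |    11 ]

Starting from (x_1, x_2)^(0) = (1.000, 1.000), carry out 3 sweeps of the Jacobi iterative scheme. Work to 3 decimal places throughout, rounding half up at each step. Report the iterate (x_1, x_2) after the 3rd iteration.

Iteration 1:
  x_1 = (0 - (-3)·1.000) / (-5) = -0.600
  x_2 = (11 - (-2)·1.000) / (6) = 2.167
Iteration 2:
  x_1 = (0 - (-3)·2.167) / (-5) = -1.300
  x_2 = (11 - (-2)·-0.600) / (6) = 1.633
Iteration 3:
  x_1 = (0 - (-3)·1.633) / (-5) = -0.980
  x_2 = (11 - (-2)·-1.300) / (6) = 1.400

(-0.980, 1.400)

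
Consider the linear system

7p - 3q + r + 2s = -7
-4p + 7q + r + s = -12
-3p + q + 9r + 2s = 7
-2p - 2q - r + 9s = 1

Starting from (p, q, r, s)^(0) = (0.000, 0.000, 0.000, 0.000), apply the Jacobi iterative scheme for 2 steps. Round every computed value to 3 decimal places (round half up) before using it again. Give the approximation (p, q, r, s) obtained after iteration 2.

(-1.877, -2.413, 0.610, -0.406)

Iteration 1:
  p = (-7 - (-3)·0.000 - (1)·0.000 - (2)·0.000) / (7) = -1.000
  q = (-12 - (-4)·0.000 - (1)·0.000 - (1)·0.000) / (7) = -1.714
  r = (7 - (-3)·0.000 - (1)·0.000 - (2)·0.000) / (9) = 0.778
  s = (1 - (-2)·0.000 - (-2)·0.000 - (-1)·0.000) / (9) = 0.111
Iteration 2:
  p = (-7 - (-3)·-1.714 - (1)·0.778 - (2)·0.111) / (7) = -1.877
  q = (-12 - (-4)·-1.000 - (1)·0.778 - (1)·0.111) / (7) = -2.413
  r = (7 - (-3)·-1.000 - (1)·-1.714 - (2)·0.111) / (9) = 0.610
  s = (1 - (-2)·-1.000 - (-2)·-1.714 - (-1)·0.778) / (9) = -0.406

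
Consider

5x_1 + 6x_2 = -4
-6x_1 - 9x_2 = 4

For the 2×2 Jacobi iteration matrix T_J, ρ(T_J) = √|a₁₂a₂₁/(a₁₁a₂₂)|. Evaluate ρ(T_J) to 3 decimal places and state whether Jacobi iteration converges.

a₁₂a₂₁/(a₁₁a₂₂) = (6)·(-6) / ((5)·(-9)) = 0.800000
ρ = √|0.800000| = √0.800000 = 0.894
ρ < 1, so Jacobi converges

0.894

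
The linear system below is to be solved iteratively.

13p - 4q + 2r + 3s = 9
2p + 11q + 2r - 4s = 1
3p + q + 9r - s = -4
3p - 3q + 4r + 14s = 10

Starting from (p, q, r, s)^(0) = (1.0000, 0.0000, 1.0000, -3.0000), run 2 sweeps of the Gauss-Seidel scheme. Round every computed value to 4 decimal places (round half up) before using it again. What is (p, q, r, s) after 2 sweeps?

Iteration 1:
  p = (9 - (-4)·0.0000 - (2)·1.0000 - (3)·-3.0000) / (13) = 1.2308
  q = (1 - (2)·1.2308 - (2)·1.0000 - (-4)·-3.0000) / (11) = -1.4056
  r = (-4 - (3)·1.2308 - (1)·-1.4056 - (-1)·-3.0000) / (9) = -1.0319
  s = (10 - (3)·1.2308 - (-3)·-1.4056 - (4)·-1.0319) / (14) = 0.4442
Iteration 2:
  p = (9 - (-4)·-1.4056 - (2)·-1.0319 - (3)·0.4442) / (13) = 0.3161
  q = (1 - (2)·0.3161 - (2)·-1.0319 - (-4)·0.4442) / (11) = 0.3826
  r = (-4 - (3)·0.3161 - (1)·0.3826 - (-1)·0.4442) / (9) = -0.5430
  s = (10 - (3)·0.3161 - (-3)·0.3826 - (4)·-0.5430) / (14) = 0.8837

(0.3161, 0.3826, -0.5430, 0.8837)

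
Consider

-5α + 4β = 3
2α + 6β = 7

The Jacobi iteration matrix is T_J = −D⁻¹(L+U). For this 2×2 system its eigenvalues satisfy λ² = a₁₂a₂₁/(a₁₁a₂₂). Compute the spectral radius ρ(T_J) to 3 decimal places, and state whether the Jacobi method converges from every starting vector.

a₁₂a₂₁/(a₁₁a₂₂) = (4)·(2) / ((-5)·(6)) = -0.266667
ρ = √|-0.266667| = √0.266667 = 0.516
ρ < 1, so Jacobi converges

0.516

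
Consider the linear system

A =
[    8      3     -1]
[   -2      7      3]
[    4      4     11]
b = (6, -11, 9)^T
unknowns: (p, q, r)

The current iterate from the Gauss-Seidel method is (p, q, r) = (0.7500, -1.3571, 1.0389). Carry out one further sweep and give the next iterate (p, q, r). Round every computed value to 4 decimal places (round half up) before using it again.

(1.3888, -1.6199, 0.9022)

One sweep:
  p = (6 - (3)·-1.3571 - (-1)·1.0389) / (8) = 1.3888
  q = (-11 - (-2)·1.3888 - (3)·1.0389) / (7) = -1.6199
  r = (9 - (4)·1.3888 - (4)·-1.6199) / (11) = 0.9022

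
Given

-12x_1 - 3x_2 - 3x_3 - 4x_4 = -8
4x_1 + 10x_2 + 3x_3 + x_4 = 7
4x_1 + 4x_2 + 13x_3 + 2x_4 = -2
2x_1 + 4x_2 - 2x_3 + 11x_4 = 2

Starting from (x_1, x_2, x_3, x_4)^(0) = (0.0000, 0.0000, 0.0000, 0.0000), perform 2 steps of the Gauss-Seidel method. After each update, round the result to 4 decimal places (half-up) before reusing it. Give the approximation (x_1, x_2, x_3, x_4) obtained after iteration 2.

(0.7436, 0.5689, -0.5290, -0.2564)

Iteration 1:
  x_1 = (-8 - (-3)·0.0000 - (-3)·0.0000 - (-4)·0.0000) / (-12) = 0.6667
  x_2 = (7 - (4)·0.6667 - (3)·0.0000 - (1)·0.0000) / (10) = 0.4333
  x_3 = (-2 - (4)·0.6667 - (4)·0.4333 - (2)·0.0000) / (13) = -0.4923
  x_4 = (2 - (2)·0.6667 - (4)·0.4333 - (-2)·-0.4923) / (11) = -0.1865
Iteration 2:
  x_1 = (-8 - (-3)·0.4333 - (-3)·-0.4923 - (-4)·-0.1865) / (-12) = 0.7436
  x_2 = (7 - (4)·0.7436 - (3)·-0.4923 - (1)·-0.1865) / (10) = 0.5689
  x_3 = (-2 - (4)·0.7436 - (4)·0.5689 - (2)·-0.1865) / (13) = -0.5290
  x_4 = (2 - (2)·0.7436 - (4)·0.5689 - (-2)·-0.5290) / (11) = -0.2564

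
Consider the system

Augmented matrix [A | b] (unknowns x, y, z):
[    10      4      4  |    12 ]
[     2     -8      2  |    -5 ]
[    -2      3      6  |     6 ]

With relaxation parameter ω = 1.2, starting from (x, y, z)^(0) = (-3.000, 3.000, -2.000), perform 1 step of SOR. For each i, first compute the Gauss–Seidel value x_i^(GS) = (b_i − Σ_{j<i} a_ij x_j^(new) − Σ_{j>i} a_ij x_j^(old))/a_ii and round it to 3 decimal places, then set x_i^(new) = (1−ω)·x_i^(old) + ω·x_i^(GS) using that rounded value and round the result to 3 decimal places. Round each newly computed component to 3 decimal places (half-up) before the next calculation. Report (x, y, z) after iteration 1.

(1.560, 0.018, 2.213)

Iteration 1:
  x: GS value = (12 - (4)·3.000 - (4)·-2.000) / (10) = 0.800;  x ← (1−ω)·-3.000 + ω·0.800 = 1.560
  y: GS value = (-5 - (2)·1.560 - (2)·-2.000) / (-8) = 0.515;  y ← (1−ω)·3.000 + ω·0.515 = 0.018
  z: GS value = (6 - (-2)·1.560 - (3)·0.018) / (6) = 1.511;  z ← (1−ω)·-2.000 + ω·1.511 = 2.213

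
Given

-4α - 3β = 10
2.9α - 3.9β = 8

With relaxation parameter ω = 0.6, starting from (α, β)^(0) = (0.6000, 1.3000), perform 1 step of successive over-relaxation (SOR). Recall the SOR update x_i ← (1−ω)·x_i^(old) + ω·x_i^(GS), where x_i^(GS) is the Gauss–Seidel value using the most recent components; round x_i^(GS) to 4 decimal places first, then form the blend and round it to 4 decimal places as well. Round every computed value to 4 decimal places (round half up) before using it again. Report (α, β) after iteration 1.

Iteration 1:
  α: GS value = (10 - (-3)·1.3000) / (-4) = -3.4750;  α ← (1−ω)·0.6000 + ω·-3.4750 = -1.8450
  β: GS value = (8 - (2.9)·-1.8450) / (-3.9) = -3.4232;  β ← (1−ω)·1.3000 + ω·-3.4232 = -1.5339

(-1.8450, -1.5339)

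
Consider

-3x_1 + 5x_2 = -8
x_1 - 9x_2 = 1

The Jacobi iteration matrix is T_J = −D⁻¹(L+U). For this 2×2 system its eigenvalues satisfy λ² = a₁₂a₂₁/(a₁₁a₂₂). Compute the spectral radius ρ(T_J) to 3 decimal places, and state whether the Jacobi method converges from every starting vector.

a₁₂a₂₁/(a₁₁a₂₂) = (5)·(1) / ((-3)·(-9)) = 0.185185
ρ = √|0.185185| = √0.185185 = 0.430
ρ < 1, so Jacobi converges

0.430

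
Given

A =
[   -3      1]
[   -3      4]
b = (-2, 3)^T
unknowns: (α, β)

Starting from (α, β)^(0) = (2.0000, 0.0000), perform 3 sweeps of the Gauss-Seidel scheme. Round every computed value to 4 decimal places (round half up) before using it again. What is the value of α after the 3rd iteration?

Iteration 1:
  α = (-2 - (1)·0.0000) / (-3) = 0.6667
  β = (3 - (-3)·0.6667) / (4) = 1.2500
Iteration 2:
  α = (-2 - (1)·1.2500) / (-3) = 1.0833
  β = (3 - (-3)·1.0833) / (4) = 1.5625
Iteration 3:
  α = (-2 - (1)·1.5625) / (-3) = 1.1875
  β = (3 - (-3)·1.1875) / (4) = 1.6406

1.1875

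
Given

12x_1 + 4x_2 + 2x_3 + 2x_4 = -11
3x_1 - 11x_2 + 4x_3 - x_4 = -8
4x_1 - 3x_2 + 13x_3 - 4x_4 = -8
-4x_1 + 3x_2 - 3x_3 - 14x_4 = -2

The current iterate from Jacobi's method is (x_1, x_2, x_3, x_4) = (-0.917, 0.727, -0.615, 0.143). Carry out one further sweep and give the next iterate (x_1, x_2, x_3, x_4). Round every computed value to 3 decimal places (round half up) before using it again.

(-1.080, 0.241, -0.121, 0.692)

One sweep:
  x_1 = (-11 - (4)·0.727 - (2)·-0.615 - (2)·0.143) / (12) = -1.080
  x_2 = (-8 - (3)·-0.917 - (4)·-0.615 - (-1)·0.143) / (-11) = 0.241
  x_3 = (-8 - (4)·-0.917 - (-3)·0.727 - (-4)·0.143) / (13) = -0.121
  x_4 = (-2 - (-4)·-0.917 - (3)·0.727 - (-3)·-0.615) / (-14) = 0.692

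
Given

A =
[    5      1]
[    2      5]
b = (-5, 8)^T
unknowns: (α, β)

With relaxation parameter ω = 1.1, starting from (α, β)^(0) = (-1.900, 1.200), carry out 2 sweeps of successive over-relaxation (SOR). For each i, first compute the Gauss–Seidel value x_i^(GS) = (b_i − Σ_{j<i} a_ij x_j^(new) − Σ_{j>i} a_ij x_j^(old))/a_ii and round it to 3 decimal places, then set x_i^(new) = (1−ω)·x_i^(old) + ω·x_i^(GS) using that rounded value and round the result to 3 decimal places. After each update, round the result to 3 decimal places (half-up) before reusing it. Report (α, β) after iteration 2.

(-1.457, 2.186)

Iteration 1:
  α: GS value = (-5 - (1)·1.200) / (5) = -1.240;  α ← (1−ω)·-1.900 + ω·-1.240 = -1.174
  β: GS value = (8 - (2)·-1.174) / (5) = 2.070;  β ← (1−ω)·1.200 + ω·2.070 = 2.157
Iteration 2:
  α: GS value = (-5 - (1)·2.157) / (5) = -1.431;  α ← (1−ω)·-1.174 + ω·-1.431 = -1.457
  β: GS value = (8 - (2)·-1.457) / (5) = 2.183;  β ← (1−ω)·2.157 + ω·2.183 = 2.186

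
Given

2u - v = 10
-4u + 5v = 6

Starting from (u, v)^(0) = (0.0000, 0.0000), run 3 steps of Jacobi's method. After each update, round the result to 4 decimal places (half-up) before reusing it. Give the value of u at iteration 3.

Iteration 1:
  u = (10 - (-1)·0.0000) / (2) = 5.0000
  v = (6 - (-4)·0.0000) / (5) = 1.2000
Iteration 2:
  u = (10 - (-1)·1.2000) / (2) = 5.6000
  v = (6 - (-4)·5.0000) / (5) = 5.2000
Iteration 3:
  u = (10 - (-1)·5.2000) / (2) = 7.6000
  v = (6 - (-4)·5.6000) / (5) = 5.6800

7.6000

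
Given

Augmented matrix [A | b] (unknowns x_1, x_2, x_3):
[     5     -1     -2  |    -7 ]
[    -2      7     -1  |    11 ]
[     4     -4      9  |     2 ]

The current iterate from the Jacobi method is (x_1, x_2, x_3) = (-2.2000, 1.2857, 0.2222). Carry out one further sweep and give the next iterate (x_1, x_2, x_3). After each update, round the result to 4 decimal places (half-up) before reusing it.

(-1.0540, 0.9746, 1.7714)

One sweep:
  x_1 = (-7 - (-1)·1.2857 - (-2)·0.2222) / (5) = -1.0540
  x_2 = (11 - (-2)·-2.2000 - (-1)·0.2222) / (7) = 0.9746
  x_3 = (2 - (4)·-2.2000 - (-4)·1.2857) / (9) = 1.7714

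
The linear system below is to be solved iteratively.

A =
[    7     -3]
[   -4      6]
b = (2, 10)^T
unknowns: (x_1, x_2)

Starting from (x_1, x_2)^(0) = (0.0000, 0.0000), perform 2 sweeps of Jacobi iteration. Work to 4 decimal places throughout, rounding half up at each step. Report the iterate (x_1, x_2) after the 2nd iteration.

Iteration 1:
  x_1 = (2 - (-3)·0.0000) / (7) = 0.2857
  x_2 = (10 - (-4)·0.0000) / (6) = 1.6667
Iteration 2:
  x_1 = (2 - (-3)·1.6667) / (7) = 1.0000
  x_2 = (10 - (-4)·0.2857) / (6) = 1.8571

(1.0000, 1.8571)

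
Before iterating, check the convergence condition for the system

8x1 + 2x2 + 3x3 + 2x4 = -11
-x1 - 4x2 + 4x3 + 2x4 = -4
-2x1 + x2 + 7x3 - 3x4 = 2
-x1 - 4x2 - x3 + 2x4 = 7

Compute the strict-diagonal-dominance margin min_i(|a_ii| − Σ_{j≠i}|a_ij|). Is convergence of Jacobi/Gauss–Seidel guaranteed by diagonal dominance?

-4

row 1: |8| − (2+3+2) = 1
row 2: |-4| − (1+4+2) = -3
row 3: |7| − (2+1+3) = 1
row 4: |2| − (1+4+1) = -4
minimum over rows = -4 → not strictly diagonally dominant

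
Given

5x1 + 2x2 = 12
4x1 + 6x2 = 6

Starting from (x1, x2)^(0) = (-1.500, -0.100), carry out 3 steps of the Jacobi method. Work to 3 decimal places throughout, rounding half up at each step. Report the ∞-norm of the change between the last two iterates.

1.051

Iteration 1:
  x1 = (12 - (2)·-0.100) / (5) = 2.440
  x2 = (6 - (4)·-1.500) / (6) = 2.000
Iteration 2:
  x1 = (12 - (2)·2.000) / (5) = 1.600
  x2 = (6 - (4)·2.440) / (6) = -0.627
Iteration 3:
  x1 = (12 - (2)·-0.627) / (5) = 2.651
  x2 = (6 - (4)·1.600) / (6) = -0.067
Change: (1.051, 0.560) → max |·| = 1.051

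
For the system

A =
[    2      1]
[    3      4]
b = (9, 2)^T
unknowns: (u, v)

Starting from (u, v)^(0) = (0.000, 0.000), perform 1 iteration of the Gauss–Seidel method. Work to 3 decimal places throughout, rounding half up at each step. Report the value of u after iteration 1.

Iteration 1:
  u = (9 - (1)·0.000) / (2) = 4.500
  v = (2 - (3)·4.500) / (4) = -2.875

4.500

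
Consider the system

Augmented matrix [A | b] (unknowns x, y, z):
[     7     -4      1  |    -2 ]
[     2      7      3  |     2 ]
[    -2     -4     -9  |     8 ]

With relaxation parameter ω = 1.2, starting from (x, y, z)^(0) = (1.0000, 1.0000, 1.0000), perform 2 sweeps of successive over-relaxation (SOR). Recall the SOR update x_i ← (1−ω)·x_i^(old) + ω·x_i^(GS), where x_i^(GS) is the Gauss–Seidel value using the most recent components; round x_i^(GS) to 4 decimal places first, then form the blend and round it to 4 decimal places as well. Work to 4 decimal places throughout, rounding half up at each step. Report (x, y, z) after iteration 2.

(-0.4023, 1.1014, -1.3336)

Iteration 1:
  x: GS value = (-2 - (-4)·1.0000 - (1)·1.0000) / (7) = 0.1429;  x ← (1−ω)·1.0000 + ω·0.1429 = -0.0285
  y: GS value = (2 - (2)·-0.0285 - (3)·1.0000) / (7) = -0.1347;  y ← (1−ω)·1.0000 + ω·-0.1347 = -0.3616
  z: GS value = (8 - (-2)·-0.0285 - (-4)·-0.3616) / (-9) = -0.7218;  z ← (1−ω)·1.0000 + ω·-0.7218 = -1.0662
Iteration 2:
  x: GS value = (-2 - (-4)·-0.3616 - (1)·-1.0662) / (7) = -0.3400;  x ← (1−ω)·-0.0285 + ω·-0.3400 = -0.4023
  y: GS value = (2 - (2)·-0.4023 - (3)·-1.0662) / (7) = 0.8576;  y ← (1−ω)·-0.3616 + ω·0.8576 = 1.1014
  z: GS value = (8 - (-2)·-0.4023 - (-4)·1.1014) / (-9) = -1.2890;  z ← (1−ω)·-1.0662 + ω·-1.2890 = -1.3336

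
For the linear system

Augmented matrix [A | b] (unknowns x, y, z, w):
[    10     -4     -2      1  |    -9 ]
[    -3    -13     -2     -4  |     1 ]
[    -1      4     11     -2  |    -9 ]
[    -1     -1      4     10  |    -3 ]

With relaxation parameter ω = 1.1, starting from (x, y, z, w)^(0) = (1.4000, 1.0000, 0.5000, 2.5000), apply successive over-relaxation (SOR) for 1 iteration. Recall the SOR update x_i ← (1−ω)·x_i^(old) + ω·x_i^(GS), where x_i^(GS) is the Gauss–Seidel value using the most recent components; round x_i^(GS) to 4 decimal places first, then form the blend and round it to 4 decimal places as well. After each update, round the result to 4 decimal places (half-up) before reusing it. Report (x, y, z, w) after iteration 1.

Iteration 1:
  x: GS value = (-9 - (-4)·1.0000 - (-2)·0.5000 - (1)·2.5000) / (10) = -0.6500;  x ← (1−ω)·1.4000 + ω·-0.6500 = -0.8550
  y: GS value = (1 - (-3)·-0.8550 - (-2)·0.5000 - (-4)·2.5000) / (-13) = -0.7258;  y ← (1−ω)·1.0000 + ω·-0.7258 = -0.8984
  z: GS value = (-9 - (-1)·-0.8550 - (4)·-0.8984 - (-2)·2.5000) / (11) = -0.1147;  z ← (1−ω)·0.5000 + ω·-0.1147 = -0.1762
  w: GS value = (-3 - (-1)·-0.8550 - (-1)·-0.8984 - (4)·-0.1762) / (10) = -0.4049;  w ← (1−ω)·2.5000 + ω·-0.4049 = -0.6954

(-0.8550, -0.8984, -0.1762, -0.6954)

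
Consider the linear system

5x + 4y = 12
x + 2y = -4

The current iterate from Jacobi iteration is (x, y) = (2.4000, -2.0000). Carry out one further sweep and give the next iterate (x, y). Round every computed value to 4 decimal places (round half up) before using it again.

(4.0000, -3.2000)

One sweep:
  x = (12 - (4)·-2.0000) / (5) = 4.0000
  y = (-4 - (1)·2.4000) / (2) = -3.2000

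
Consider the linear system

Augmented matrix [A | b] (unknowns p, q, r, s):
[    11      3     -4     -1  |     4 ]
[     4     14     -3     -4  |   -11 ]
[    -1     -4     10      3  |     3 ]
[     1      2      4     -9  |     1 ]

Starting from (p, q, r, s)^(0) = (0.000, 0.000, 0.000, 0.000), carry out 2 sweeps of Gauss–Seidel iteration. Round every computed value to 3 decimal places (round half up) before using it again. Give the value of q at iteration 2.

Iteration 1:
  p = (4 - (3)·0.000 - (-4)·0.000 - (-1)·0.000) / (11) = 0.364
  q = (-11 - (4)·0.364 - (-3)·0.000 - (-4)·0.000) / (14) = -0.890
  r = (3 - (-1)·0.364 - (-4)·-0.890 - (3)·0.000) / (10) = -0.020
  s = (1 - (1)·0.364 - (2)·-0.890 - (4)·-0.020) / (-9) = -0.277
Iteration 2:
  p = (4 - (3)·-0.890 - (-4)·-0.020 - (-1)·-0.277) / (11) = 0.574
  q = (-11 - (4)·0.574 - (-3)·-0.020 - (-4)·-0.277) / (14) = -1.033
  r = (3 - (-1)·0.574 - (-4)·-1.033 - (3)·-0.277) / (10) = 0.027
  s = (1 - (1)·0.574 - (2)·-1.033 - (4)·0.027) / (-9) = -0.265

-1.033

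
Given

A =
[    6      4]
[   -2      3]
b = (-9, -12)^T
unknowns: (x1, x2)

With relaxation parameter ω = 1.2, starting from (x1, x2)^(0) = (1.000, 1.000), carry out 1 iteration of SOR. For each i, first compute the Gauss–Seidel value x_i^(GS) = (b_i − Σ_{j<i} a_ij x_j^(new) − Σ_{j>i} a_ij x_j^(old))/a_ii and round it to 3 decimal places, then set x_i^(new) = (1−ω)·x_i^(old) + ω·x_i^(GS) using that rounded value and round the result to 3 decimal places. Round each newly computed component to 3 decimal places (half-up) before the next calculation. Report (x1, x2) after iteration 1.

(-2.800, -7.240)

Iteration 1:
  x1: GS value = (-9 - (4)·1.000) / (6) = -2.167;  x1 ← (1−ω)·1.000 + ω·-2.167 = -2.800
  x2: GS value = (-12 - (-2)·-2.800) / (3) = -5.867;  x2 ← (1−ω)·1.000 + ω·-5.867 = -7.240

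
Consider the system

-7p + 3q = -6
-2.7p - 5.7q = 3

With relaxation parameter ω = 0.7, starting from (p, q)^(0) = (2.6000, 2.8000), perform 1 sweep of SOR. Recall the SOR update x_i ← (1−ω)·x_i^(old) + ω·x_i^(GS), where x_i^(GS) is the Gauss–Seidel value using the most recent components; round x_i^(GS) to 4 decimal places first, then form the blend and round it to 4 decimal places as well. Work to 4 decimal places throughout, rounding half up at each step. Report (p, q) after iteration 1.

(2.2200, -0.2645)

Iteration 1:
  p: GS value = (-6 - (3)·2.8000) / (-7) = 2.0571;  p ← (1−ω)·2.6000 + ω·2.0571 = 2.2200
  q: GS value = (3 - (-2.7)·2.2200) / (-5.7) = -1.5779;  q ← (1−ω)·2.8000 + ω·-1.5779 = -0.2645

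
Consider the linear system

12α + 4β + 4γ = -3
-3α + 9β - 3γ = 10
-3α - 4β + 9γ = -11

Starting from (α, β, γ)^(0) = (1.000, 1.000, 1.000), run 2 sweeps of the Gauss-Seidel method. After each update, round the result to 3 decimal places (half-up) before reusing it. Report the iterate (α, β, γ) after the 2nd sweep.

(-0.289, 0.674, -1.019)

Iteration 1:
  α = (-3 - (4)·1.000 - (4)·1.000) / (12) = -0.917
  β = (10 - (-3)·-0.917 - (-3)·1.000) / (9) = 1.139
  γ = (-11 - (-3)·-0.917 - (-4)·1.139) / (9) = -1.022
Iteration 2:
  α = (-3 - (4)·1.139 - (4)·-1.022) / (12) = -0.289
  β = (10 - (-3)·-0.289 - (-3)·-1.022) / (9) = 0.674
  γ = (-11 - (-3)·-0.289 - (-4)·0.674) / (9) = -1.019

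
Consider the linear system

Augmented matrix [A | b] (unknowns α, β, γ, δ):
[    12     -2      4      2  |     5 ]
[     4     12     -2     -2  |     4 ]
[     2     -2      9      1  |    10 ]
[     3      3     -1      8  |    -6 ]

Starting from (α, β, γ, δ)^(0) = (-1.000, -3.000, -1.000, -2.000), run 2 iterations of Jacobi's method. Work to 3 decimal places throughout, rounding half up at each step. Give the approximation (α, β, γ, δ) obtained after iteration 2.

Iteration 1:
  α = (5 - (-2)·-3.000 - (4)·-1.000 - (2)·-2.000) / (12) = 0.583
  β = (4 - (4)·-1.000 - (-2)·-1.000 - (-2)·-2.000) / (12) = 0.167
  γ = (10 - (2)·-1.000 - (-2)·-3.000 - (1)·-2.000) / (9) = 0.889
  δ = (-6 - (3)·-1.000 - (3)·-3.000 - (-1)·-1.000) / (8) = 0.625
Iteration 2:
  α = (5 - (-2)·0.167 - (4)·0.889 - (2)·0.625) / (12) = 0.044
  β = (4 - (4)·0.583 - (-2)·0.889 - (-2)·0.625) / (12) = 0.391
  γ = (10 - (2)·0.583 - (-2)·0.167 - (1)·0.625) / (9) = 0.949
  δ = (-6 - (3)·0.583 - (3)·0.167 - (-1)·0.889) / (8) = -0.920

(0.044, 0.391, 0.949, -0.920)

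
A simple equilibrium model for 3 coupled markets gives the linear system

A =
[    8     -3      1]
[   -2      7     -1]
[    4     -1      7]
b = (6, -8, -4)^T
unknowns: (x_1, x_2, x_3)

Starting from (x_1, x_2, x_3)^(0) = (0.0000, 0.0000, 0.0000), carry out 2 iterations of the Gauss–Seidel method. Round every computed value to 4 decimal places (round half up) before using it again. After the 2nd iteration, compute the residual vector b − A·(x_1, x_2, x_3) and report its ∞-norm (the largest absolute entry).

Iteration 1:
  x_1 = (6 - (-3)·0.0000 - (1)·0.0000) / (8) = 0.7500
  x_2 = (-8 - (-2)·0.7500 - (-1)·0.0000) / (7) = -0.9286
  x_3 = (-4 - (4)·0.7500 - (-1)·-0.9286) / (7) = -1.1327
Iteration 2:
  x_1 = (6 - (-3)·-0.9286 - (1)·-1.1327) / (8) = 0.5434
  x_2 = (-8 - (-2)·0.5434 - (-1)·-1.1327) / (7) = -1.1494
  x_3 = (-4 - (4)·0.5434 - (-1)·-1.1494) / (7) = -1.0461
Residual b − A·x = (-0.7493, 0.0865, -0.0003); ∞-norm = 0.7493

0.7493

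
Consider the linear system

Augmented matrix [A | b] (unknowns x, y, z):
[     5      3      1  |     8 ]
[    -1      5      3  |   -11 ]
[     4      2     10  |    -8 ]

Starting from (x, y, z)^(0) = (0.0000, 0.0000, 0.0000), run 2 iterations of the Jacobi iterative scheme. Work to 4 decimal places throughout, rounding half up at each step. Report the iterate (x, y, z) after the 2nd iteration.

Iteration 1:
  x = (8 - (3)·0.0000 - (1)·0.0000) / (5) = 1.6000
  y = (-11 - (-1)·0.0000 - (3)·0.0000) / (5) = -2.2000
  z = (-8 - (4)·0.0000 - (2)·0.0000) / (10) = -0.8000
Iteration 2:
  x = (8 - (3)·-2.2000 - (1)·-0.8000) / (5) = 3.0800
  y = (-11 - (-1)·1.6000 - (3)·-0.8000) / (5) = -1.4000
  z = (-8 - (4)·1.6000 - (2)·-2.2000) / (10) = -1.0000

(3.0800, -1.4000, -1.0000)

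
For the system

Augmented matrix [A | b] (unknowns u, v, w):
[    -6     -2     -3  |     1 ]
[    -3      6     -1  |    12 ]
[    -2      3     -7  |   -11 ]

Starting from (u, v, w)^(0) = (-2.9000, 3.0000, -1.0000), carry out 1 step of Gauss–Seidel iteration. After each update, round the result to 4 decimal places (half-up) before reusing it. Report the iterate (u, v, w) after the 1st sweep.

Iteration 1:
  u = (1 - (-2)·3.0000 - (-3)·-1.0000) / (-6) = -0.6667
  v = (12 - (-3)·-0.6667 - (-1)·-1.0000) / (6) = 1.5000
  w = (-11 - (-2)·-0.6667 - (3)·1.5000) / (-7) = 2.4048

(-0.6667, 1.5000, 2.4048)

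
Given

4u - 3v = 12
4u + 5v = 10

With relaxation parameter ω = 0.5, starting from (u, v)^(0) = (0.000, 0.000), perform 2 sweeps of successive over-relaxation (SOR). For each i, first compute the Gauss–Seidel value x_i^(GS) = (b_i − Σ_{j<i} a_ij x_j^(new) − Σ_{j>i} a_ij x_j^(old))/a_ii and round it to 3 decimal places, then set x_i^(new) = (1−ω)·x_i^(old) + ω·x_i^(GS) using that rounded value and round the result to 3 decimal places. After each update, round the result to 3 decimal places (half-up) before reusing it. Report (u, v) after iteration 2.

(2.400, 0.240)

Iteration 1:
  u: GS value = (12 - (-3)·0.000) / (4) = 3.000;  u ← (1−ω)·0.000 + ω·3.000 = 1.500
  v: GS value = (10 - (4)·1.500) / (5) = 0.800;  v ← (1−ω)·0.000 + ω·0.800 = 0.400
Iteration 2:
  u: GS value = (12 - (-3)·0.400) / (4) = 3.300;  u ← (1−ω)·1.500 + ω·3.300 = 2.400
  v: GS value = (10 - (4)·2.400) / (5) = 0.080;  v ← (1−ω)·0.400 + ω·0.080 = 0.240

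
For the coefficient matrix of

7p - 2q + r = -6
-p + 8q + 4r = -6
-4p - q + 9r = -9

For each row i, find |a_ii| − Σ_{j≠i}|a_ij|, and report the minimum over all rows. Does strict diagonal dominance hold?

row 1: |7| − (2+1) = 4
row 2: |8| − (1+4) = 3
row 3: |9| − (4+1) = 4
minimum over rows = 3 → strictly diagonally dominant (convergence guaranteed)

3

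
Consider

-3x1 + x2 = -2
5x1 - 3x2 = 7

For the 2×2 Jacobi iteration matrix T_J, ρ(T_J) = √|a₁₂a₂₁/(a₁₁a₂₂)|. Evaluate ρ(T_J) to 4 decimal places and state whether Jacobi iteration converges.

0.7454

a₁₂a₂₁/(a₁₁a₂₂) = (1)·(5) / ((-3)·(-3)) = 0.555556
ρ = √|0.555556| = √0.555556 = 0.7454
ρ < 1, so Jacobi converges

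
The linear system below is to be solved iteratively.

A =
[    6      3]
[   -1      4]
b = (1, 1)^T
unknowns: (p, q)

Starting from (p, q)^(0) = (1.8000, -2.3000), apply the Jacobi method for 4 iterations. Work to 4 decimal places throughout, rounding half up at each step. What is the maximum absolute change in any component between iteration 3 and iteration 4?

0.1875

Iteration 1:
  p = (1 - (3)·-2.3000) / (6) = 1.3167
  q = (1 - (-1)·1.8000) / (4) = 0.7000
Iteration 2:
  p = (1 - (3)·0.7000) / (6) = -0.1833
  q = (1 - (-1)·1.3167) / (4) = 0.5792
Iteration 3:
  p = (1 - (3)·0.5792) / (6) = -0.1229
  q = (1 - (-1)·-0.1833) / (4) = 0.2042
Iteration 4:
  p = (1 - (3)·0.2042) / (6) = 0.0646
  q = (1 - (-1)·-0.1229) / (4) = 0.2193
Change: (0.1875, 0.0151) → max |·| = 0.1875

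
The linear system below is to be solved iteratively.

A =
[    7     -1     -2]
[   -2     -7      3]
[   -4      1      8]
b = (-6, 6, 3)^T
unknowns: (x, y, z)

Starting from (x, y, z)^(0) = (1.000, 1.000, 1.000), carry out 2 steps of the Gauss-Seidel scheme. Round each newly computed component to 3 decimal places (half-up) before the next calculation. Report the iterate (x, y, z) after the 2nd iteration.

Iteration 1:
  x = (-6 - (-1)·1.000 - (-2)·1.000) / (7) = -0.429
  y = (6 - (-2)·-0.429 - (3)·1.000) / (-7) = -0.306
  z = (3 - (-4)·-0.429 - (1)·-0.306) / (8) = 0.199
Iteration 2:
  x = (-6 - (-1)·-0.306 - (-2)·0.199) / (7) = -0.844
  y = (6 - (-2)·-0.844 - (3)·0.199) / (-7) = -0.531
  z = (3 - (-4)·-0.844 - (1)·-0.531) / (8) = 0.019

(-0.844, -0.531, 0.019)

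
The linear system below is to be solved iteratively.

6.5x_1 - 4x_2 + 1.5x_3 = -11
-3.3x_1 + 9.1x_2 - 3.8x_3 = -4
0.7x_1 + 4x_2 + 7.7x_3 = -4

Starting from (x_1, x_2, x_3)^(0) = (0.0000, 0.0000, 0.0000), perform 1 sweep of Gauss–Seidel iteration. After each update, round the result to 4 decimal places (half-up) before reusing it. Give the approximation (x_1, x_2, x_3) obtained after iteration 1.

Iteration 1:
  x_1 = (-11 - (-4)·0.0000 - (1.5)·0.0000) / (6.5) = -1.6923
  x_2 = (-4 - (-3.3)·-1.6923 - (-3.8)·0.0000) / (9.1) = -1.0533
  x_3 = (-4 - (0.7)·-1.6923 - (4)·-1.0533) / (7.7) = 0.1815

(-1.6923, -1.0533, 0.1815)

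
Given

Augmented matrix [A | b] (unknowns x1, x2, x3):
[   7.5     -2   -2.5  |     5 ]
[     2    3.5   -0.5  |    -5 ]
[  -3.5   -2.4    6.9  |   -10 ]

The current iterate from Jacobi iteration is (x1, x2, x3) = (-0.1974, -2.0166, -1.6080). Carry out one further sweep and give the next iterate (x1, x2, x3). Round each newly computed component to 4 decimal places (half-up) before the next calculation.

(-0.4071, -1.5455, -2.2508)

One sweep:
  x1 = (5 - (-2)·-2.0166 - (-2.5)·-1.6080) / (7.5) = -0.4071
  x2 = (-5 - (2)·-0.1974 - (-0.5)·-1.6080) / (3.5) = -1.5455
  x3 = (-10 - (-3.5)·-0.1974 - (-2.4)·-2.0166) / (6.9) = -2.2508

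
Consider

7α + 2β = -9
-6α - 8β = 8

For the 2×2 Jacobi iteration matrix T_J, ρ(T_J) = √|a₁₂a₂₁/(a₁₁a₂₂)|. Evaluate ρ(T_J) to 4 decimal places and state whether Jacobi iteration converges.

a₁₂a₂₁/(a₁₁a₂₂) = (2)·(-6) / ((7)·(-8)) = 0.214286
ρ = √|0.214286| = √0.214286 = 0.4629
ρ < 1, so Jacobi converges

0.4629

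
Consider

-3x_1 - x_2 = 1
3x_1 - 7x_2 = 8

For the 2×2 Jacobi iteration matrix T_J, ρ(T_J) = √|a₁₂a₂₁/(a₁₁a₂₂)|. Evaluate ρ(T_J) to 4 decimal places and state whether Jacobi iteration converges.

0.3780

a₁₂a₂₁/(a₁₁a₂₂) = (-1)·(3) / ((-3)·(-7)) = -0.142857
ρ = √|-0.142857| = √0.142857 = 0.3780
ρ < 1, so Jacobi converges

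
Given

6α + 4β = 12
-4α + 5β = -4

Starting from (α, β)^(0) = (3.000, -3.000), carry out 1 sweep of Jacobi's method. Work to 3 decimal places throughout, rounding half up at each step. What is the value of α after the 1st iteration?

Iteration 1:
  α = (12 - (4)·-3.000) / (6) = 4.000
  β = (-4 - (-4)·3.000) / (5) = 1.600

4.000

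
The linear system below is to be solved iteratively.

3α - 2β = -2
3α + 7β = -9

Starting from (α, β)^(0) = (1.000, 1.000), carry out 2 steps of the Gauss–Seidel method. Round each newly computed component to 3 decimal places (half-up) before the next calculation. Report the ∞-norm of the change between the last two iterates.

Iteration 1:
  α = (-2 - (-2)·1.000) / (3) = 0.000
  β = (-9 - (3)·0.000) / (7) = -1.286
Iteration 2:
  α = (-2 - (-2)·-1.286) / (3) = -1.524
  β = (-9 - (3)·-1.524) / (7) = -0.633
Change: (-1.524, 0.653) → max |·| = 1.524

1.524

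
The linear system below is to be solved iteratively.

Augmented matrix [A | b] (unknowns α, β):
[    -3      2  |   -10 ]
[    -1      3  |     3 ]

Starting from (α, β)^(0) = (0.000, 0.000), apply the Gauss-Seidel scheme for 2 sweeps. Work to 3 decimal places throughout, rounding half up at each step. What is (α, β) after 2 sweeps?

(4.741, 2.580)

Iteration 1:
  α = (-10 - (2)·0.000) / (-3) = 3.333
  β = (3 - (-1)·3.333) / (3) = 2.111
Iteration 2:
  α = (-10 - (2)·2.111) / (-3) = 4.741
  β = (3 - (-1)·4.741) / (3) = 2.580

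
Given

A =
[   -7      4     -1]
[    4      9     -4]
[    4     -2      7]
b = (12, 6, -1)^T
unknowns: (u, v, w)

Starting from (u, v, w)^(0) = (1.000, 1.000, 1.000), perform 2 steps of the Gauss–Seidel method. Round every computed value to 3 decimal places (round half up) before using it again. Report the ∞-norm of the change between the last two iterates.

Iteration 1:
  u = (12 - (4)·1.000 - (-1)·1.000) / (-7) = -1.286
  v = (6 - (4)·-1.286 - (-4)·1.000) / (9) = 1.683
  w = (-1 - (4)·-1.286 - (-2)·1.683) / (7) = 1.073
Iteration 2:
  u = (12 - (4)·1.683 - (-1)·1.073) / (-7) = -0.906
  v = (6 - (4)·-0.906 - (-4)·1.073) / (9) = 1.546
  w = (-1 - (4)·-0.906 - (-2)·1.546) / (7) = 0.817
Change: (0.380, -0.137, -0.256) → max |·| = 0.380

0.380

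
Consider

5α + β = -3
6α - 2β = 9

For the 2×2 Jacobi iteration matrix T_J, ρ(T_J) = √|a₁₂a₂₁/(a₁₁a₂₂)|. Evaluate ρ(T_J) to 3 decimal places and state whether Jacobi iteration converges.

a₁₂a₂₁/(a₁₁a₂₂) = (1)·(6) / ((5)·(-2)) = -0.600000
ρ = √|-0.600000| = √0.600000 = 0.775
ρ < 1, so Jacobi converges

0.775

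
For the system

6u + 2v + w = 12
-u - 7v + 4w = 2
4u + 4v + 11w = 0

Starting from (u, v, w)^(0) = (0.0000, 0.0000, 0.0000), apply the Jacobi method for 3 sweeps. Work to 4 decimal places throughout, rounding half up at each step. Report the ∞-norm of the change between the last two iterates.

0.3699

Iteration 1:
  u = (12 - (2)·0.0000 - (1)·0.0000) / (6) = 2.0000
  v = (2 - (-1)·0.0000 - (4)·0.0000) / (-7) = -0.2857
  w = (0 - (4)·0.0000 - (4)·0.0000) / (11) = 0.0000
Iteration 2:
  u = (12 - (2)·-0.2857 - (1)·0.0000) / (6) = 2.0952
  v = (2 - (-1)·2.0000 - (4)·0.0000) / (-7) = -0.5714
  w = (0 - (4)·2.0000 - (4)·-0.2857) / (11) = -0.6234
Iteration 3:
  u = (12 - (2)·-0.5714 - (1)·-0.6234) / (6) = 2.2944
  v = (2 - (-1)·2.0952 - (4)·-0.6234) / (-7) = -0.9413
  w = (0 - (4)·2.0952 - (4)·-0.5714) / (11) = -0.5541
Change: (0.1992, -0.3699, 0.0693) → max |·| = 0.3699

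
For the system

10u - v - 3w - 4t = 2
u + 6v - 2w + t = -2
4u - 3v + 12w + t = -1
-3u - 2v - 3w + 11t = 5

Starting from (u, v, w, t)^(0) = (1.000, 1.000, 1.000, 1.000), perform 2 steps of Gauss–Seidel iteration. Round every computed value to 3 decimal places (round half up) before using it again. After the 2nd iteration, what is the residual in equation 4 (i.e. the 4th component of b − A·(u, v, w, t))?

0.005

Iteration 1:
  u = (2 - (-1)·1.000 - (-3)·1.000 - (-4)·1.000) / (10) = 1.000
  v = (-2 - (1)·1.000 - (-2)·1.000 - (1)·1.000) / (6) = -0.333
  w = (-1 - (4)·1.000 - (-3)·-0.333 - (1)·1.000) / (12) = -0.583
  t = (5 - (-3)·1.000 - (-2)·-0.333 - (-3)·-0.583) / (11) = 0.508
Iteration 2:
  u = (2 - (-1)·-0.333 - (-3)·-0.583 - (-4)·0.508) / (10) = 0.195
  v = (-2 - (1)·0.195 - (-2)·-0.583 - (1)·0.508) / (6) = -0.645
  w = (-1 - (4)·0.195 - (-3)·-0.645 - (1)·0.508) / (12) = -0.352
  t = (5 - (-3)·0.195 - (-2)·-0.645 - (-3)·-0.352) / (11) = 0.294
Residual b − A·x = (-0.475, 0.677, 0.215, 0.005)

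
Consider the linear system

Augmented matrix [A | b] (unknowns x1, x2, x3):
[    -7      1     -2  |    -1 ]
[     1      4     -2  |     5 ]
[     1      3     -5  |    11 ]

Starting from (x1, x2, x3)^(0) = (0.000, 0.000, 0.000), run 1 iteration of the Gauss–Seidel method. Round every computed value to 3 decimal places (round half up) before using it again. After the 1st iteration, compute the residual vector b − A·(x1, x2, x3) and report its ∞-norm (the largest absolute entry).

Iteration 1:
  x1 = (-1 - (1)·0.000 - (-2)·0.000) / (-7) = 0.143
  x2 = (5 - (1)·0.143 - (-2)·0.000) / (4) = 1.214
  x3 = (11 - (1)·0.143 - (3)·1.214) / (-5) = -1.443
Residual b − A·x = (-4.099, -2.885, 0.000); ∞-norm = 4.099

4.099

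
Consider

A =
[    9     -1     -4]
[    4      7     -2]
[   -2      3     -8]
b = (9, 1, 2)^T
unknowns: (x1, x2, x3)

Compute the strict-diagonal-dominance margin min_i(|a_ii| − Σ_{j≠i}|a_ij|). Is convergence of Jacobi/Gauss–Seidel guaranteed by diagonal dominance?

1

row 1: |9| − (1+4) = 4
row 2: |7| − (4+2) = 1
row 3: |-8| − (2+3) = 3
minimum over rows = 1 → strictly diagonally dominant (convergence guaranteed)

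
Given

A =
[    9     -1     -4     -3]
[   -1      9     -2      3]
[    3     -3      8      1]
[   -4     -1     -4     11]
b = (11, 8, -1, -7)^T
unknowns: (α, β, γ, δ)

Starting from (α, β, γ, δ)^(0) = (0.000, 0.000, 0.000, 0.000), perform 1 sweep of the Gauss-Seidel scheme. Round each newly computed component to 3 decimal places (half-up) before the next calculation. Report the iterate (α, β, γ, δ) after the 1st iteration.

Iteration 1:
  α = (11 - (-1)·0.000 - (-4)·0.000 - (-3)·0.000) / (9) = 1.222
  β = (8 - (-1)·1.222 - (-2)·0.000 - (3)·0.000) / (9) = 1.025
  γ = (-1 - (3)·1.222 - (-3)·1.025 - (1)·0.000) / (8) = -0.199
  δ = (-7 - (-4)·1.222 - (-1)·1.025 - (-4)·-0.199) / (11) = -0.171

(1.222, 1.025, -0.199, -0.171)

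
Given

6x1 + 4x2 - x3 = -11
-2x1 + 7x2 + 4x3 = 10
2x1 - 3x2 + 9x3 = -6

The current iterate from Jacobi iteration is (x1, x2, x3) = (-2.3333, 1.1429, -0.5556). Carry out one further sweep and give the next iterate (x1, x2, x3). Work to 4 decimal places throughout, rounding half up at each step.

(-2.6879, 1.0794, 0.2328)

One sweep:
  x1 = (-11 - (4)·1.1429 - (-1)·-0.5556) / (6) = -2.6879
  x2 = (10 - (-2)·-2.3333 - (4)·-0.5556) / (7) = 1.0794
  x3 = (-6 - (2)·-2.3333 - (-3)·1.1429) / (9) = 0.2328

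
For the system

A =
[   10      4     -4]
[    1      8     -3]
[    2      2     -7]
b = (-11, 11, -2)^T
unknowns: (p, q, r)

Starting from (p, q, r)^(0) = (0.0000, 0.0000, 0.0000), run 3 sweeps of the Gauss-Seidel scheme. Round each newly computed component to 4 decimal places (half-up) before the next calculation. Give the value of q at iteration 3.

Iteration 1:
  p = (-11 - (4)·0.0000 - (-4)·0.0000) / (10) = -1.1000
  q = (11 - (1)·-1.1000 - (-3)·0.0000) / (8) = 1.5125
  r = (-2 - (2)·-1.1000 - (2)·1.5125) / (-7) = 0.4036
Iteration 2:
  p = (-11 - (4)·1.5125 - (-4)·0.4036) / (10) = -1.5436
  q = (11 - (1)·-1.5436 - (-3)·0.4036) / (8) = 1.7193
  r = (-2 - (2)·-1.5436 - (2)·1.7193) / (-7) = 0.3359
Iteration 3:
  p = (-11 - (4)·1.7193 - (-4)·0.3359) / (10) = -1.6534
  q = (11 - (1)·-1.6534 - (-3)·0.3359) / (8) = 1.7076
  r = (-2 - (2)·-1.6534 - (2)·1.7076) / (-7) = 0.3012

1.7076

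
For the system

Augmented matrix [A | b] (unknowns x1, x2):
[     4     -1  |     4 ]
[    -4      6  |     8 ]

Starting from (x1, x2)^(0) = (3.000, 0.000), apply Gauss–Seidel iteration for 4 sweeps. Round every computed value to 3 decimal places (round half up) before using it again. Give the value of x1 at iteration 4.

1.597

Iteration 1:
  x1 = (4 - (-1)·0.000) / (4) = 1.000
  x2 = (8 - (-4)·1.000) / (6) = 2.000
Iteration 2:
  x1 = (4 - (-1)·2.000) / (4) = 1.500
  x2 = (8 - (-4)·1.500) / (6) = 2.333
Iteration 3:
  x1 = (4 - (-1)·2.333) / (4) = 1.583
  x2 = (8 - (-4)·1.583) / (6) = 2.389
Iteration 4:
  x1 = (4 - (-1)·2.389) / (4) = 1.597
  x2 = (8 - (-4)·1.597) / (6) = 2.398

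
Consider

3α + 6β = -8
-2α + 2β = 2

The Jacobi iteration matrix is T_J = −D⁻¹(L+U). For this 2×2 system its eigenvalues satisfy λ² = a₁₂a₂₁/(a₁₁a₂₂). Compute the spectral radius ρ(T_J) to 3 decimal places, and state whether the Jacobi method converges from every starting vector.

a₁₂a₂₁/(a₁₁a₂₂) = (6)·(-2) / ((3)·(2)) = -2.000000
ρ = √|-2.000000| = √2.000000 = 1.414
ρ > 1, so Jacobi diverges

1.414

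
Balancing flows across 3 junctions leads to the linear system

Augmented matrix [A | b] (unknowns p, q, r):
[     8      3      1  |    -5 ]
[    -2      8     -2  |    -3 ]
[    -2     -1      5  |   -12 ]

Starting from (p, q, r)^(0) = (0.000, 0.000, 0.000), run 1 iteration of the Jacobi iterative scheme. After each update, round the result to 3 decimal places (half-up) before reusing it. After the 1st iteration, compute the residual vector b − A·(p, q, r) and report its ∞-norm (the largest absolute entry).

Iteration 1:
  p = (-5 - (3)·0.000 - (1)·0.000) / (8) = -0.625
  q = (-3 - (-2)·0.000 - (-2)·0.000) / (8) = -0.375
  r = (-12 - (-2)·0.000 - (-1)·0.000) / (5) = -2.400
Residual b − A·x = (3.525, -6.050, -1.625); ∞-norm = 6.050

6.050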